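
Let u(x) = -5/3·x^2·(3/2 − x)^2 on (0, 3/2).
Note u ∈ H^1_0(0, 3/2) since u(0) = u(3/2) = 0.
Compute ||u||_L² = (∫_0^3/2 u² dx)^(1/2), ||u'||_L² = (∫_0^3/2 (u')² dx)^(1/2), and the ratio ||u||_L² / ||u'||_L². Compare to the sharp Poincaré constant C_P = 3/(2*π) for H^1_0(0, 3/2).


||u||_L² / ||u'||_L² = sqrt(3)/4 < C_P = 3/(2*π).

u(x) = -5/3·x^2·(3/2 − x)^2, so u'(x) = 5*x*(-8*x^2 + 18*x - 9)/6.
u(x) = -5/3·x^2·(3/2 − x)^2 vanishes at x = 0 and x = 3/2, so u ∈ H^1_0(0, 3/2). Differentiate via the product rule and integrate the resulting polynomials term by term.
  ∫_0^3/2 u² dx = ∫_0^3/2 (25*x^8/9 - 50*x^7/3 + 75*x^6/2 - 75*x^5/2 + 225*x^4/16) dx. Term by term:
    ∫_0^3/2 25*x^8/9 dx = 6075/512;  ∫_0^3/2 -50*x^7/3 dx = -54675/1024;  ∫_0^3/2 75*x^6/2 dx = 164025/1792;
    ∫_0^3/2 -75*x^5/2 dx = -18225/256;  ∫_0^3/2 225*x^4/16 dx = 10935/512.
  Sum: 6075/512 − 54675/1024 + 164025/1792 − 18225/256 + 10935/512 = 1215/7168.
  ∫_0^3/2 (u')² dx = ∫_0^3/2 (400*x^6/9 - 200*x^5 + 325*x^4 - 225*x^3 + 225*x^2/4) dx. Term by term:
    ∫_0^3/2 400*x^6/9 dx = 6075/56;  ∫_0^3/2 -200*x^5 dx = -6075/16;  ∫_0^3/2 325*x^4 dx = 15795/32;
    ∫_0^3/2 -225*x^3 dx = -18225/64;  ∫_0^3/2 225*x^2/4 dx = 2025/32.
  Sum: 6075/56 − 6075/16 + 15795/32 − 18225/64 + 2025/32 = 405/448.
∫_0^3/2 u² dx = 1215/7168, so ||u||_L² = 9*sqrt(105)/224.
∫_0^3/2 (u')² dx = 405/448, so ||u'||_L² = 9*sqrt(35)/56.
Ratio ||u||_L² / ||u'||_L² = sqrt(3)/4.
Sharp Poincaré constant on H^1_0(0, 3/2) is C_P = L/π = 3/(2*π), achieved by sin(2*π/3·x).
A polynomial bump cannot attain the sharp Poincaré constant (only the first sine eigenfunction does), so the ratio is strictly less than C_P, consistent with ||u||_L² ≤ C_P ||u'||_L².


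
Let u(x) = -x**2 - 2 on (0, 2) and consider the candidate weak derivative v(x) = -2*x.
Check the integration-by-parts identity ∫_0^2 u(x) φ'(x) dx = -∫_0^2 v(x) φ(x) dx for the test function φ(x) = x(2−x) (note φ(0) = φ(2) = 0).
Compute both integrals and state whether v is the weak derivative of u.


LHS = 8/3, RHS = 8/3. Yes, v = u' weakly.

u(x) = -x**2 - 2, classical derivative u'(x) = -2*x.
φ(x) = x(2−x), so φ'(x) = 2 - 2*x.
Note φ(0) = φ(2) = 0, so the boundary term u·φ vanishes.
LHS = ∫_0^2 u(x) φ'(x) dx = ∫_0^2 (2*x^3 - 2*x^2 + 4*x - 4) dx. Term by term:
  ∫_0^2 2*x^3 dx = 8;  ∫_0^2 -2*x^2 dx = -16/3;  ∫_0^2 4*x dx = 8;
  ∫_0^2 -4 dx = -8.
Sum: 8 − 16/3 + 8 − 8 = 8/3.
So LHS = 8/3.
∫_0^2 v(x) φ(x) dx = ∫_0^2 (2*x^3 - 4*x^2) dx. Term by term:
  ∫_0^2 2*x^3 dx = 8;  ∫_0^2 -4*x^2 dx = -32/3.
Sum: 8 − 32/3 = -8/3.
So RHS = -∫_0^2 v(x) φ(x) dx = 8/3.
LHS = RHS, so the identity holds for this test φ.
Moreover u is smooth here and v(x) = u'(x) = -2*x pointwise, so the identity holds for every test function. Hence v is the weak derivative of u.


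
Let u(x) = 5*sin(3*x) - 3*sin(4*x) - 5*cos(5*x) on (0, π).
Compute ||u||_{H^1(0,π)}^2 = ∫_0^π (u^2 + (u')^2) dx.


||u||_{H^1(0,π)}^2 = -2080/3 + 1053*π/2

u'(x) = 25*sin(5*x) + 15*cos(3*x) - 12*cos(4*x).
Expand u² and (u')² and integrate term by term on (0, π), using: for integers n ≥ 1, ∫_0^π sin²(nx) dx = ∫_0^π cos²(nx) dx = π/2; for n ≠ n', ∫_0^π sin(nx)sin(n'x) dx = ∫_0^π cos(nx)cos(n'x) dx = 0; and by product-to-sum, ∫_0^π sin(nx)cos(n'x) dx = ½∫_0^π [sin((n+n')x) + sin((n−n')x)] dx, which is 0 when n+n' is even and 2n/(n²−n'²) when n+n' is odd (it need not vanish on (0, π)).
  u² squared terms: (-5)²·∫cos(5x)² dx = 25·π/2 = 25*π/2;  (-3)²·∫sin(4x)² dx = 9·π/2 = 9*π/2;  (5)²·∫sin(3x)² dx = 25·π/2 = 25*π/2.
  u² cross terms: 2·(-5)·(-3)·∫cos(5x)·sin(4x) dx = 30·(-8/9) = -80/3;  2·(-5)·(5)·∫cos(5x)·sin(3x) dx = -50·(0) = 0;  2·(-3)·(5)·∫sin(4x)·sin(3x) dx = -30·(0) = 0.
  So ∫_0^π u² dx = 25*π/2 + 9*π/2 + 25*π/2 − 80/3 + 0 + 0 = -80/3 + 59*π/2.
  (u')² squared terms: (-12)²·∫cos(4x)² dx = 144·π/2 = 72*π;  (15)²·∫cos(3x)² dx = 225·π/2 = 225*π/2;  (25)²·∫sin(5x)² dx = 625·π/2 = 625*π/2.
  (u')² cross terms: 2·(-12)·(15)·∫cos(4x)·cos(3x) dx = -360·(0) = 0;  2·(-12)·(25)·∫cos(4x)·sin(5x) dx = -600·(10/9) = -2000/3;  2·(15)·(25)·∫cos(3x)·sin(5x) dx = 750·(0) = 0.
  So ∫_0^π (u')² dx = 72*π + 225*π/2 + 625*π/2 + 0 − 2000/3 + 0 = -2000/3 + 497*π.
||u||_{H^1}^2 = (-80/3 + 59*π/2) + (-2000/3 + 497*π) = -2080/3 + 1053*π/2.


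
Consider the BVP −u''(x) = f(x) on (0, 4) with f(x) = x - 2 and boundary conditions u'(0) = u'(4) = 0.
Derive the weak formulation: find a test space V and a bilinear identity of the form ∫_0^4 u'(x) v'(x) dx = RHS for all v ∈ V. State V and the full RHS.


V = H^1(0, 4) (no boundary constraint on v; u is determined up to an additive constant); weak form: ∫_0^4 u'v' dx = ∫_0^4 (x - 2) v dx for all v ∈ V.

Multiply both sides by a test function v and integrate from 0 to 4:
  ∫_0^4 −u''(x) v(x) dx = ∫_0^4 f(x) v(x) dx.
Integrate the LHS by parts once:
  ∫_0^4 −u'' v dx = −[u'(x) v(x)]_0^4 + ∫_0^4 u'(x) v'(x) dx.
Thus ∫_0^4 u'(x) v'(x) dx = ∫_0^4 f(x) v(x) dx + [u'(x) v(x)]_0^4.
Choose V so that boundary terms are either known or forced to vanish.
u has homogeneous Neumann: u'(0) = u'(4) = 0. So [u' v]_0^4 = 0·v(4) − 0·v(0) = 0 for any v; take V = H^1(0, 4).
Weak formulation: find u (satisfying any essential BC) such that ∫_0^4 u'(x) v'(x) dx = ∫_0^4 f v dx for all v ∈ V (homogeneous Neumann, so boundary terms vanish).
Substituting f(x) = x - 2, the right-hand side is ∫_0^4 (x - 2) v dx.
Compatibility check (pure Neumann): taking v ≡ 1 ∈ V gives 0 = ∫_0^4 f dx + (0) − (0), i.e. ∫_0^4 f dx must equal u'(0) − u'(4) = 0. Indeed ∫_0^4 (x - 2) dx = 0, so the data are compatible. The solution is then unique only up to an additive constant (fix it e.g. by requiring ∫_0^4 u dx = 0).


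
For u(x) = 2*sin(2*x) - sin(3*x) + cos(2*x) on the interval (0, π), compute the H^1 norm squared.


||u||_{H^1(0,π)}^2 = -12 + 35*π/2

u'(x) = -2*sin(2*x) + 4*cos(2*x) - 3*cos(3*x).
Expand u² and (u')² and integrate term by term on (0, π), using: for integers n ≥ 1, ∫_0^π sin²(nx) dx = ∫_0^π cos²(nx) dx = π/2; for n ≠ n', ∫_0^π sin(nx)sin(n'x) dx = ∫_0^π cos(nx)cos(n'x) dx = 0; and by product-to-sum, ∫_0^π sin(nx)cos(n'x) dx = ½∫_0^π [sin((n+n')x) + sin((n−n')x)] dx, which is 0 when n+n' is even and 2n/(n²−n'²) when n+n' is odd (it need not vanish on (0, π)).
  u² squared terms: (-1)²·∫sin(3x)² dx = 1·π/2 = π/2;  (2)²·∫sin(2x)² dx = 4·π/2 = 2*π;  (1)²·∫cos(2x)² dx = 1·π/2 = π/2.
  u² cross terms: 2·(-1)·(2)·∫sin(3x)·sin(2x) dx = -4·(0) = 0;  2·(-1)·(1)·∫sin(3x)·cos(2x) dx = -2·(6/5) = -12/5;  2·(2)·(1)·∫sin(2x)·cos(2x) dx = 4·(0) = 0.
  So ∫_0^π u² dx = π/2 + 2*π + π/2 + 0 − 12/5 + 0 = -12/5 + 3*π.
  (u')² squared terms: (-3)²·∫cos(3x)² dx = 9·π/2 = 9*π/2;  (-2)²·∫sin(2x)² dx = 4·π/2 = 2*π;  (4)²·∫cos(2x)² dx = 16·π/2 = 8*π.
  (u')² cross terms: 2·(-3)·(-2)·∫cos(3x)·sin(2x) dx = 12·(-4/5) = -48/5;  2·(-3)·(4)·∫cos(3x)·cos(2x) dx = -24·(0) = 0;  2·(-2)·(4)·∫sin(2x)·cos(2x) dx = -16·(0) = 0.
  So ∫_0^π (u')² dx = 9*π/2 + 2*π + 8*π − 48/5 + 0 + 0 = -48/5 + 29*π/2.
||u||_{H^1}^2 = (-12/5 + 3*π) + (-48/5 + 29*π/2) = -12 + 35*π/2.


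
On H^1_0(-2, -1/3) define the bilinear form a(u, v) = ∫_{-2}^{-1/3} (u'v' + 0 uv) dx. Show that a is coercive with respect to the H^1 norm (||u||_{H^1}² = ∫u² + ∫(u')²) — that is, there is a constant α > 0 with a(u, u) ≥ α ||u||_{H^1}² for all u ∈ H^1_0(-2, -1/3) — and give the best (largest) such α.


α = 9*π^2/(25 + 9*π^2)

Coercivity of a(·,·) on H^1_0(-2, -1/3) means a(u, u) ≥ α ||u||_{H^1}² for every u ∈ H^1_0.
The interval has length L = 5/3, and Poincaré/coercivity depend only on L. Here a(u, u) = ∫(u')² + (0)·∫u².
Here c = 0, so a(u,u) = ∫(u')² alone. The condition a(u,u) ≥ α||u||_{H^1}² reads (1−α)∫(u')² ≥ (α−c)∫u². Any admissible α is ≤ 1 (rapidly oscillating u have ∫u²/∫(u')² → 0), and α = 1 would force 0 ≥ (1−c)∫u², impossible since c < 1; so 1−α > 0. By the sharp Poincaré inequality on H^1_0 of an interval of length L, ∫(u')² ≥ (π/L)²∫u² with equality for the first sine mode sin(π(x−x₀)/L) (x₀ the left endpoint), so the inequality holds for all u iff (1−α)(π/L)² ≥ α − c, i.e. α ≤ ((π/L)² + c)/((π/L)² + 1) = (1 + c(L/π)²)/(1 + (L/π)²). (Direct route, valid since c ≤ 0: Poincaré gives c∫u² ≥ c(L/π)²∫(u')², so a(u,u) ≥ (1 + c(L/π)²)∫(u')², while ||u||_{H^1}² ≤ (1 + (L/π)²)∫(u')²; dividing yields the same α.) With (π/L)² = 9*π^2/25 and c = 0, the largest admissible constant is α = ((π/L)² + c)/((π/L)² + 1).
Simplifying, α = 9*π^2/(25 + 9*π^2).


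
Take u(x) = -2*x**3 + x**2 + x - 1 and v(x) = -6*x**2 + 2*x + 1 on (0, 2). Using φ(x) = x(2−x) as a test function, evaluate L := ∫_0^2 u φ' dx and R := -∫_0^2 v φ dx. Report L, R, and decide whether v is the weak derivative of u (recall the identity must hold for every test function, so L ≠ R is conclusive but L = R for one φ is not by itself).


LHS = 28/5, RHS = 28/5. Yes, v = u' weakly.

u(x) = -2*x**3 + x**2 + x - 1, classical derivative u'(x) = -6*x**2 + 2*x + 1.
φ(x) = x(2−x), so φ'(x) = 2 - 2*x.
Note φ(0) = φ(2) = 0, so the boundary term u·φ vanishes.
LHS = ∫_0^2 u(x) φ'(x) dx = ∫_0^2 (4*x^4 - 6*x^3 + 4*x - 2) dx. Term by term:
  ∫_0^2 4*x^4 dx = 128/5;  ∫_0^2 -6*x^3 dx = -24;  ∫_0^2 4*x dx = 8;
  ∫_0^2 -2 dx = -4.
Sum: 128/5 − 24 + 8 − 4 = 28/5.
So LHS = 28/5.
∫_0^2 v(x) φ(x) dx = ∫_0^2 (6*x^4 - 14*x^3 + 3*x^2 + 2*x) dx. Term by term:
  ∫_0^2 6*x^4 dx = 192/5;  ∫_0^2 -14*x^3 dx = -56;  ∫_0^2 3*x^2 dx = 8;
  ∫_0^2 2*x dx = 4.
Sum: 192/5 − 56 + 8 + 4 = -28/5.
So RHS = -∫_0^2 v(x) φ(x) dx = 28/5.
LHS = RHS, so the identity holds for this test φ.
Moreover u is smooth here and v(x) = u'(x) = -6*x**2 + 2*x + 1 pointwise, so the identity holds for every test function. Hence v is the weak derivative of u.


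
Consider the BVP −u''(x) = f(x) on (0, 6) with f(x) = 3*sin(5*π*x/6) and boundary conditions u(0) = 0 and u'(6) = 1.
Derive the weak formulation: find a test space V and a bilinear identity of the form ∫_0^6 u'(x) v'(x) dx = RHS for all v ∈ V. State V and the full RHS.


V = {v ∈ H^1(0, 6) : v(0) = 0} (test functions vanish at x = 0 where u is specified); weak form: ∫_0^6 u'v' dx = ∫_0^6 (3*sin(5*π*x/6)) v dx + v(6) for all v ∈ V.

Multiply both sides by a test function v and integrate from 0 to 6:
  ∫_0^6 −u''(x) v(x) dx = ∫_0^6 f(x) v(x) dx.
Integrate the LHS by parts once:
  ∫_0^6 −u'' v dx = −[u'(x) v(x)]_0^6 + ∫_0^6 u'(x) v'(x) dx.
Thus ∫_0^6 u'(x) v'(x) dx = ∫_0^6 f(x) v(x) dx + [u'(x) v(x)]_0^6.
Choose V so that boundary terms are either known or forced to vanish.
Mixed BC: u(0) = 0 (Dirichlet) and u'(6) = 1 (Neumann). Define V = {v ∈ H^1(0, 6) : v(0) = 0}. Then [u' v]_0^6 = u'(6)·v(6) − u'(0)·0 = v(6).
Weak formulation: find u (satisfying any essential BC) such that ∫_0^6 u'(x) v'(x) dx = ∫_0^6 f v dx + v(6) for all v ∈ V (Dirichlet at 0 absorbed into V; Neumann datum at x = 6 contributes the boundary term).
Substituting f(x) = 3*sin(5*π*x/6), the right-hand side is ∫_0^6 (3*sin(5*π*x/6)) v dx + v(6).


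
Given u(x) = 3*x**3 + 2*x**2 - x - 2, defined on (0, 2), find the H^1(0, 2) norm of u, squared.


||u||_{H^1}^2 = 35006/35

The H^1 norm (squared) on an interval (0, L) is
  ||u||_{H^1}^2 = ∫_0^L u(x)^2 dx + ∫_0^L u'(x)^2 dx.
Compute u'(x) = 9*x**2 + 4*x - 1.
Then u(x)^2 = 9*x**6 + 12*x**5 - 2*x**4 - 16*x**3 - 7*x**2 + 4*x + 4 and u'(x)^2 = 81*x**4 + 72*x**3 - 2*x**2 - 8*x + 1.
Integrate each monomial from 0 to 2 using ∫_0^2 c·x^n dx = c·2^(n+1)/(n+1):
  ∫_0^2 u(x)^2 dx = ∫_0^2 (9*x^6 + 12*x^5 - 2*x^4 - 16*x^3 - 7*x^2 + 4*x + 4) dx. Term by term:
    ∫_0^2 9*x^6 dx = 1152/7;  ∫_0^2 12*x^5 dx = 128;  ∫_0^2 -2*x^4 dx = -64/5;
    ∫_0^2 -16*x^3 dx = -64;  ∫_0^2 -7*x^2 dx = -56/3;  ∫_0^2 4*x dx = 8;
    ∫_0^2 4 dx = 8.
  Sum: 1152/7 + 128 − 64/5 − 64 − 56/3 + 8 + 8 = 22376/105.
  ∫_0^2 u'(x)^2 dx = ∫_0^2 (81*x^4 + 72*x^3 - 2*x^2 - 8*x + 1) dx. Term by term:
    ∫_0^2 81*x^4 dx = 2592/5;  ∫_0^2 72*x^3 dx = 288;  ∫_0^2 -2*x^2 dx = -16/3;
    ∫_0^2 -8*x dx = -16;  ∫_0^2 1 dx = 2.
  Sum: 2592/5 + 288 − 16/3 − 16 + 2 = 11806/15.
Adding: ||u||_{H^1}^2 = 22376/105 + 11806/15 = 35006/35.


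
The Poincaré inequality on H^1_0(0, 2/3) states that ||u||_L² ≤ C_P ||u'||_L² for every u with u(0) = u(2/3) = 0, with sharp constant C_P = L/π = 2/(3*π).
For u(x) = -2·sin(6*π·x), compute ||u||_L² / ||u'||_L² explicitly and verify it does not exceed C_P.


||u||_L² / ||u'||_L² = 1/(6*π) < C_P = 2/(3*π).

u(x) = -2·sin(6*π·x), so u'(x) = -12*π*cos(6*π*x).
Writing u(x) = A·sin(kπx/L) with A = -2 and k = 4, use ∫_0^L sin²(kπx/L) dx = L/2 and ∫_0^L cos²(kπx/L) dx = L/2.
u² = 4·sin²(6*π·x) and (u')² = 144*π^2·cos²(6*π·x), and each of sin², cos² integrates to L/2 = 1/3 over (0, 2/3).
∫_0^2/3 u² dx = 4/3, so ||u||_L² = 2*sqrt(3)/3.
∫_0^2/3 (u')² dx = 48*π^2, so ||u'||_L² = 4*sqrt(3)*π.
Ratio ||u||_L² / ||u'||_L² = 1/(6*π).
Sharp Poincaré constant on H^1_0(0, 2/3) is C_P = L/π = 2/(3*π), achieved by sin(3*π/2·x).
This is the k = 4 harmonic; the ratio L/(kπ) is strictly less than C_P = L/π, consistent with the sharp inequality ||u||_L² ≤ C_P ||u'||_L².


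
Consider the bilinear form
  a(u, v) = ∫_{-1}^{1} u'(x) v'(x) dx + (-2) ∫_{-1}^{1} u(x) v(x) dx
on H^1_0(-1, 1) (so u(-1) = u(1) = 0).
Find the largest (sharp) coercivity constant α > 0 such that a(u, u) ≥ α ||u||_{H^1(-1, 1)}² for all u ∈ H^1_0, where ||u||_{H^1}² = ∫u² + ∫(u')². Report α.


α = (-8 + π^2)/(4 + π^2)

Coercivity of a(·,·) on H^1_0(-1, 1) means a(u, u) ≥ α ||u||_{H^1}² for every u ∈ H^1_0.
The interval has length L = 2, and Poincaré/coercivity depend only on L. Here a(u, u) = ∫(u')² + (-2)·∫u².
Here c = -2 < 0 with |c| < (π/L)² = π^2/4, so coercivity still holds. The condition a(u,u) ≥ α||u||_{H^1}² reads (1−α)∫(u')² ≥ (α−c)∫u². Any admissible α is ≤ 1 (rapidly oscillating u have ∫u²/∫(u')² → 0), and α = 1 would force 0 ≥ (1−c)∫u², impossible since c < 1; so 1−α > 0. By the sharp Poincaré inequality on H^1_0 of an interval of length L, ∫(u')² ≥ (π/L)²∫u² with equality for the first sine mode sin(π(x−x₀)/L) (x₀ the left endpoint), so the inequality holds for all u iff (1−α)(π/L)² ≥ α − c, i.e. α ≤ ((π/L)² + c)/((π/L)² + 1) = (1 + c(L/π)²)/(1 + (L/π)²). (Direct route, valid since c ≤ 0: Poincaré gives c∫u² ≥ c(L/π)²∫(u')², so a(u,u) ≥ (1 + c(L/π)²)∫(u')², while ||u||_{H^1}² ≤ (1 + (L/π)²)∫(u')²; dividing yields the same α.) With (π/L)² = π^2/4 and c = -2, the largest admissible constant is α = ((π/L)² + c)/((π/L)² + 1).
Simplifying, α = (-8 + π^2)/(4 + π^2).


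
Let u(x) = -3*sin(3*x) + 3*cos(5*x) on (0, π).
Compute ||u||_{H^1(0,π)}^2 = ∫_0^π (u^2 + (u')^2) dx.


||u||_{H^1(0,π)}^2 = 162*π

u'(x) = -15*sin(5*x) - 9*cos(3*x).
Expand u² and (u')² and integrate term by term on (0, π), using: for integers n ≥ 1, ∫_0^π sin²(nx) dx = ∫_0^π cos²(nx) dx = π/2; for n ≠ n', ∫_0^π sin(nx)sin(n'x) dx = ∫_0^π cos(nx)cos(n'x) dx = 0; and by product-to-sum, ∫_0^π sin(nx)cos(n'x) dx = ½∫_0^π [sin((n+n')x) + sin((n−n')x)] dx, which is 0 when n+n' is even and 2n/(n²−n'²) when n+n' is odd (it need not vanish on (0, π)).
  u² squared terms: (-3)²·∫sin(3x)² dx = 9·π/2 = 9*π/2;  (3)²·∫cos(5x)² dx = 9·π/2 = 9*π/2.
  u² cross terms: 2·(-3)·(3)·∫sin(3x)·cos(5x) dx = -18·(0) = 0.
  So ∫_0^π u² dx = 9*π/2 + 9*π/2 + 0 = 9*π.
  (u')² squared terms: (-15)²·∫sin(5x)² dx = 225·π/2 = 225*π/2;  (-9)²·∫cos(3x)² dx = 81·π/2 = 81*π/2.
  (u')² cross terms: 2·(-15)·(-9)·∫sin(5x)·cos(3x) dx = 270·(0) = 0.
  So ∫_0^π (u')² dx = 225*π/2 + 81*π/2 + 0 = 153*π.
||u||_{H^1}^2 = (9*π) + (153*π) = 162*π.


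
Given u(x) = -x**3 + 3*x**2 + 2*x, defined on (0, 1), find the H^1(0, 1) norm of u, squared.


||u||_{H^1}^2 = 2234/105

The H^1 norm (squared) on an interval (0, L) is
  ||u||_{H^1}^2 = ∫_0^L u(x)^2 dx + ∫_0^L u'(x)^2 dx.
Compute u'(x) = -3*x**2 + 6*x + 2.
Then u(x)^2 = x**6 - 6*x**5 + 5*x**4 + 12*x**3 + 4*x**2 and u'(x)^2 = 9*x**4 - 36*x**3 + 24*x**2 + 24*x + 4.
Integrate each monomial from 0 to 1 using ∫_0^1 c·x^n dx = c·1^(n+1)/(n+1):
  ∫_0^1 u(x)^2 dx = ∫_0^1 (x^6 - 6*x^5 + 5*x^4 + 12*x^3 + 4*x^2) dx. Term by term:
    ∫_0^1 x^6 dx = 1/7;  ∫_0^1 -6*x^5 dx = -1;  ∫_0^1 5*x^4 dx = 1;
    ∫_0^1 12*x^3 dx = 3;  ∫_0^1 4*x^2 dx = 4/3.
  Sum: 1/7 − 1 + 1 + 3 + 4/3 = 94/21.
  ∫_0^1 u'(x)^2 dx = ∫_0^1 (9*x^4 - 36*x^3 + 24*x^2 + 24*x + 4) dx. Term by term:
    ∫_0^1 9*x^4 dx = 9/5;  ∫_0^1 -36*x^3 dx = -9;  ∫_0^1 24*x^2 dx = 8;
    ∫_0^1 24*x dx = 12;  ∫_0^1 4 dx = 4.
  Sum: 9/5 − 9 + 8 + 12 + 4 = 84/5.
Adding: ||u||_{H^1}^2 = 94/21 + 84/5 = 2234/105.


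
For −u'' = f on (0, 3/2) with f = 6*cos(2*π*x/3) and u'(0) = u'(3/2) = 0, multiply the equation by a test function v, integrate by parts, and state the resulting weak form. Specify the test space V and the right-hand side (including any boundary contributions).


V = H^1(0, 3/2) (no boundary constraint on v; u is determined up to an additive constant); weak form: ∫_0^3/2 u'v' dx = ∫_0^3/2 (6*cos(2*π*x/3)) v dx for all v ∈ V.

Multiply both sides by a test function v and integrate from 0 to 3/2:
  ∫_0^3/2 −u''(x) v(x) dx = ∫_0^3/2 f(x) v(x) dx.
Integrate the LHS by parts once:
  ∫_0^3/2 −u'' v dx = −[u'(x) v(x)]_0^3/2 + ∫_0^3/2 u'(x) v'(x) dx.
Thus ∫_0^3/2 u'(x) v'(x) dx = ∫_0^3/2 f(x) v(x) dx + [u'(x) v(x)]_0^3/2.
Choose V so that boundary terms are either known or forced to vanish.
u has homogeneous Neumann: u'(0) = u'(3/2) = 0. So [u' v]_0^3/2 = 0·v(3/2) − 0·v(0) = 0 for any v; take V = H^1(0, 3/2).
Weak formulation: find u (satisfying any essential BC) such that ∫_0^3/2 u'(x) v'(x) dx = ∫_0^3/2 f v dx for all v ∈ V (homogeneous Neumann, so boundary terms vanish).
Substituting f(x) = 6*cos(2*π*x/3), the right-hand side is ∫_0^3/2 (6*cos(2*π*x/3)) v dx.
Compatibility check (pure Neumann): taking v ≡ 1 ∈ V gives 0 = ∫_0^3/2 f dx + (0) − (0), i.e. ∫_0^3/2 f dx must equal u'(0) − u'(3/2) = 0. Indeed ∫_0^3/2 (6*cos(2*π*x/3)) dx = 0, so the data are compatible. The solution is then unique only up to an additive constant (fix it e.g. by requiring ∫_0^3/2 u dx = 0).


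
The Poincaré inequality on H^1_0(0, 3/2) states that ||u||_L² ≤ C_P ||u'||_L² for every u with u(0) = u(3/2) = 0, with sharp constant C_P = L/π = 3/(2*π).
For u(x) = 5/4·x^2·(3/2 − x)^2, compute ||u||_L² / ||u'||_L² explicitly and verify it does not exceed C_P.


||u||_L² / ||u'||_L² = sqrt(3)/4 < C_P = 3/(2*π).

u(x) = 5/4·x^2·(3/2 − x)^2, so u'(x) = 5*x*(2*x - 3)*(4*x - 3)/8.
u(x) = 5/4·x^2·(3/2 − x)^2 vanishes at x = 0 and x = 3/2, so u ∈ H^1_0(0, 3/2). Differentiate via the product rule and integrate the resulting polynomials term by term.
  ∫_0^3/2 u² dx = ∫_0^3/2 (25*x^8/16 - 75*x^7/8 + 675*x^6/32 - 675*x^5/32 + 2025*x^4/256) dx. Term by term:
    ∫_0^3/2 25*x^8/16 dx = 54675/8192;  ∫_0^3/2 -75*x^7/8 dx = -492075/16384;  ∫_0^3/2 675*x^6/32 dx = 1476225/28672;
    ∫_0^3/2 -675*x^5/32 dx = -164025/4096;  ∫_0^3/2 2025*x^4/256 dx = 98415/8192.
  Sum: 54675/8192 − 492075/16384 + 1476225/28672 − 164025/4096 + 98415/8192 = 10935/114688.
  ∫_0^3/2 (u')² dx = ∫_0^3/2 (25*x^6 - 225*x^5/2 + 2925*x^4/16 - 2025*x^3/16 + 2025*x^2/64) dx. Term by term:
    ∫_0^3/2 25*x^6 dx = 54675/896;  ∫_0^3/2 -225*x^5/2 dx = -54675/256;  ∫_0^3/2 2925*x^4/16 dx = 142155/512;
    ∫_0^3/2 -2025*x^3/16 dx = -164025/1024;  ∫_0^3/2 2025*x^2/64 dx = 18225/512.
  Sum: 54675/896 − 54675/256 + 142155/512 − 164025/1024 + 18225/512 = 3645/7168.
∫_0^3/2 u² dx = 10935/114688, so ||u||_L² = 27*sqrt(105)/896.
∫_0^3/2 (u')² dx = 3645/7168, so ||u'||_L² = 27*sqrt(35)/224.
Ratio ||u||_L² / ||u'||_L² = sqrt(3)/4.
Sharp Poincaré constant on H^1_0(0, 3/2) is C_P = L/π = 3/(2*π), achieved by sin(2*π/3·x).
A polynomial bump cannot attain the sharp Poincaré constant (only the first sine eigenfunction does), so the ratio is strictly less than C_P, consistent with ||u||_L² ≤ C_P ||u'||_L².


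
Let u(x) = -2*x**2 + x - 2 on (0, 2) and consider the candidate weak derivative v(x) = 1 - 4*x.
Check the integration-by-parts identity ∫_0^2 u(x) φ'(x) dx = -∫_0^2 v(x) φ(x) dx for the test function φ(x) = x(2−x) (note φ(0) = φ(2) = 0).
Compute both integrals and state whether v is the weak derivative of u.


LHS = 4, RHS = 4. Yes, v = u' weakly.

u(x) = -2*x**2 + x - 2, classical derivative u'(x) = 1 - 4*x.
φ(x) = x(2−x), so φ'(x) = 2 - 2*x.
Note φ(0) = φ(2) = 0, so the boundary term u·φ vanishes.
LHS = ∫_0^2 u(x) φ'(x) dx = ∫_0^2 (4*x^3 - 6*x^2 + 6*x - 4) dx. Term by term:
  ∫_0^2 4*x^3 dx = 16;  ∫_0^2 -6*x^2 dx = -16;  ∫_0^2 6*x dx = 12;
  ∫_0^2 -4 dx = -8.
Sum: 16 − 16 + 12 − 8 = 4.
So LHS = 4.
∫_0^2 v(x) φ(x) dx = ∫_0^2 (4*x^3 - 9*x^2 + 2*x) dx. Term by term:
  ∫_0^2 4*x^3 dx = 16;  ∫_0^2 -9*x^2 dx = -24;  ∫_0^2 2*x dx = 4.
Sum: 16 − 24 + 4 = -4.
So RHS = -∫_0^2 v(x) φ(x) dx = 4.
LHS = RHS, so the identity holds for this test φ.
Moreover u is smooth here and v(x) = u'(x) = 1 - 4*x pointwise, so the identity holds for every test function. Hence v is the weak derivative of u.


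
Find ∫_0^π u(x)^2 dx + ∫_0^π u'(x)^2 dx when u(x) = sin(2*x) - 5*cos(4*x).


||u||_{H^1(0,π)}^2 = 215*π

u'(x) = 20*sin(4*x) + 2*cos(2*x).
Expand u² and (u')² and integrate term by term on (0, π), using: for integers n ≥ 1, ∫_0^π sin²(nx) dx = ∫_0^π cos²(nx) dx = π/2; for n ≠ n', ∫_0^π sin(nx)sin(n'x) dx = ∫_0^π cos(nx)cos(n'x) dx = 0; and by product-to-sum, ∫_0^π sin(nx)cos(n'x) dx = ½∫_0^π [sin((n+n')x) + sin((n−n')x)] dx, which is 0 when n+n' is even and 2n/(n²−n'²) when n+n' is odd (it need not vanish on (0, π)).
  u² squared terms: (-5)²·∫cos(4x)² dx = 25·π/2 = 25*π/2;  (1)²·∫sin(2x)² dx = 1·π/2 = π/2.
  u² cross terms: 2·(-5)·(1)·∫cos(4x)·sin(2x) dx = -10·(0) = 0.
  So ∫_0^π u² dx = 25*π/2 + π/2 + 0 = 13*π.
  (u')² squared terms: (2)²·∫cos(2x)² dx = 4·π/2 = 2*π;  (20)²·∫sin(4x)² dx = 400·π/2 = 200*π.
  (u')² cross terms: 2·(2)·(20)·∫cos(2x)·sin(4x) dx = 80·(0) = 0.
  So ∫_0^π (u')² dx = 2*π + 200*π + 0 = 202*π.
||u||_{H^1}^2 = (13*π) + (202*π) = 215*π.


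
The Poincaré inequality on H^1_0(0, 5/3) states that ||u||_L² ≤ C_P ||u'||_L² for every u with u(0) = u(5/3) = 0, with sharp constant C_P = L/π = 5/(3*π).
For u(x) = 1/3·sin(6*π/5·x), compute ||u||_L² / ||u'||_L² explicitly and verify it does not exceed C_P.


||u||_L² / ||u'||_L² = 5/(6*π) < C_P = 5/(3*π).

u(x) = 1/3·sin(6*π/5·x), so u'(x) = 2*π*cos(6*π*x/5)/5.
Writing u(x) = A·sin(kπx/L) with A = 1/3 and k = 2, use ∫_0^L sin²(kπx/L) dx = L/2 and ∫_0^L cos²(kπx/L) dx = L/2.
u² = 1/9·sin²(6*π/5·x) and (u')² = 4*π^2/25·cos²(6*π/5·x), and each of sin², cos² integrates to L/2 = 5/6 over (0, 5/3).
∫_0^5/3 u² dx = 5/54, so ||u||_L² = sqrt(30)/18.
∫_0^5/3 (u')² dx = 2*π^2/15, so ||u'||_L² = sqrt(30)*π/15.
Ratio ||u||_L² / ||u'||_L² = 5/(6*π).
Sharp Poincaré constant on H^1_0(0, 5/3) is C_P = L/π = 5/(3*π), achieved by sin(3*π/5·x).
This is the k = 2 harmonic; the ratio L/(kπ) is strictly less than C_P = L/π, consistent with the sharp inequality ||u||_L² ≤ C_P ||u'||_L².


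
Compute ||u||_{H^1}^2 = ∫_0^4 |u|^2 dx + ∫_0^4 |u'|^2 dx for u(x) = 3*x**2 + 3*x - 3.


||u||_{H^1}^2 = 18936/5

The H^1 norm (squared) on an interval (0, L) is
  ||u||_{H^1}^2 = ∫_0^L u(x)^2 dx + ∫_0^L u'(x)^2 dx.
Compute u'(x) = 6*x + 3.
Then u(x)^2 = 9*x**4 + 18*x**3 - 9*x**2 - 18*x + 9 and u'(x)^2 = 36*x**2 + 36*x + 9.
Integrate each monomial from 0 to 4 using ∫_0^4 c·x^n dx = c·4^(n+1)/(n+1):
  ∫_0^4 u(x)^2 dx = ∫_0^4 (9*x^4 + 18*x^3 - 9*x^2 - 18*x + 9) dx. Term by term:
    ∫_0^4 9*x^4 dx = 9216/5;  ∫_0^4 18*x^3 dx = 1152;  ∫_0^4 -9*x^2 dx = -192;
    ∫_0^4 -18*x dx = -144;  ∫_0^4 9 dx = 36.
  Sum: 9216/5 + 1152 − 192 − 144 + 36 = 13476/5.
  ∫_0^4 u'(x)^2 dx = ∫_0^4 (36*x^2 + 36*x + 9) dx. Term by term:
    ∫_0^4 36*x^2 dx = 768;  ∫_0^4 36*x dx = 288;  ∫_0^4 9 dx = 36.
  Sum: 768 + 288 + 36 = 1092.
Adding: ||u||_{H^1}^2 = 13476/5 + 1092 = 18936/5.


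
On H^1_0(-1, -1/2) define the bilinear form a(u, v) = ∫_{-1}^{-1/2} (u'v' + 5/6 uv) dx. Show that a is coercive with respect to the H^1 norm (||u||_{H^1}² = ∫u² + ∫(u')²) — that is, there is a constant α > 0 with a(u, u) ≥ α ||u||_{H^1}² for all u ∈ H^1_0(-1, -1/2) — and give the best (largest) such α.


α = (5 + 24*π^2)/(6*(1 + 4*π^2))

Coercivity of a(·,·) on H^1_0(-1, -1/2) means a(u, u) ≥ α ||u||_{H^1}² for every u ∈ H^1_0.
The interval has length L = 1/2, and Poincaré/coercivity depend only on L. Here a(u, u) = ∫(u')² + (5/6)·∫u².
Here 0 < c = 5/6 < 1. The condition a(u,u) ≥ α||u||_{H^1}² reads (1−α)∫(u')² ≥ (α−c)∫u². Any admissible α is ≤ 1 (rapidly oscillating u have ∫u²/∫(u')² → 0), and α = 1 would force 0 ≥ (1−c)∫u², impossible since c < 1; so 1−α > 0. By the sharp Poincaré inequality on H^1_0 of an interval of length L, ∫(u')² ≥ (π/L)²∫u² with equality for the first sine mode sin(π(x−x₀)/L) (x₀ the left endpoint), so the inequality holds for all u iff (1−α)(π/L)² ≥ α − c, i.e. α ≤ ((π/L)² + c)/((π/L)² + 1) = (1 + c(L/π)²)/(1 + (L/π)²). With (π/L)² = 4*π^2 and c = 5/6, the largest admissible constant is α = ((π/L)² + c)/((π/L)² + 1).
Simplifying, α = (5 + 24*π^2)/(6*(1 + 4*π^2)).


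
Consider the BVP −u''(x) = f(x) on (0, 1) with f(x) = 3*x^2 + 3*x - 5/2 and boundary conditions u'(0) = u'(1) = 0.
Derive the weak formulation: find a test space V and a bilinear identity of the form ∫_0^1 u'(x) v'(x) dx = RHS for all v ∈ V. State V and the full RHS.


V = H^1(0, 1) (no boundary constraint on v; u is determined up to an additive constant); weak form: ∫_0^1 u'v' dx = ∫_0^1 (3*x^2 + 3*x - 5/2) v dx for all v ∈ V.

Multiply both sides by a test function v and integrate from 0 to 1:
  ∫_0^1 −u''(x) v(x) dx = ∫_0^1 f(x) v(x) dx.
Integrate the LHS by parts once:
  ∫_0^1 −u'' v dx = −[u'(x) v(x)]_0^1 + ∫_0^1 u'(x) v'(x) dx.
Thus ∫_0^1 u'(x) v'(x) dx = ∫_0^1 f(x) v(x) dx + [u'(x) v(x)]_0^1.
Choose V so that boundary terms are either known or forced to vanish.
u has homogeneous Neumann: u'(0) = u'(1) = 0. So [u' v]_0^1 = 0·v(1) − 0·v(0) = 0 for any v; take V = H^1(0, 1).
Weak formulation: find u (satisfying any essential BC) such that ∫_0^1 u'(x) v'(x) dx = ∫_0^1 f v dx for all v ∈ V (homogeneous Neumann, so boundary terms vanish).
Substituting f(x) = 3*x^2 + 3*x - 5/2, the right-hand side is ∫_0^1 (3*x^2 + 3*x - 5/2) v dx.
Compatibility check (pure Neumann): taking v ≡ 1 ∈ V gives 0 = ∫_0^1 f dx + (0) − (0), i.e. ∫_0^1 f dx must equal u'(0) − u'(1) = 0. Indeed ∫_0^1 (3*x^2 + 3*x - 5/2) dx = 0, so the data are compatible. The solution is then unique only up to an additive constant (fix it e.g. by requiring ∫_0^1 u dx = 0).


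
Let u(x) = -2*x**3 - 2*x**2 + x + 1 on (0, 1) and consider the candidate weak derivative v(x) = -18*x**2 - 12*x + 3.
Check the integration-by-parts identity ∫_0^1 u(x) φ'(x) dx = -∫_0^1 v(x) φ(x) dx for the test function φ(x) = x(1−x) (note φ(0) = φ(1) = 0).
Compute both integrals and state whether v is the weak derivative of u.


LHS = 7/15, RHS = 7/5. No, v is not the weak derivative of u.

u(x) = -2*x**3 - 2*x**2 + x + 1, classical derivative u'(x) = -6*x**2 - 4*x + 1.
φ(x) = x(1−x), so φ'(x) = 1 - 2*x.
Note φ(0) = φ(1) = 0, so the boundary term u·φ vanishes.
LHS = ∫_0^1 u(x) φ'(x) dx = ∫_0^1 (4*x^4 + 2*x^3 - 4*x^2 - x + 1) dx. Term by term:
  ∫_0^1 4*x^4 dx = 4/5;  ∫_0^1 2*x^3 dx = 1/2;  ∫_0^1 -4*x^2 dx = -4/3;
  ∫_0^1 -x dx = -1/2;  ∫_0^1 1 dx = 1.
Sum: 4/5 + 1/2 − 4/3 − 1/2 + 1 = 7/15.
So LHS = 7/15.
∫_0^1 v(x) φ(x) dx = ∫_0^1 (18*x^4 - 6*x^3 - 15*x^2 + 3*x) dx. Term by term:
  ∫_0^1 18*x^4 dx = 18/5;  ∫_0^1 -6*x^3 dx = -3/2;  ∫_0^1 -15*x^2 dx = -5;
  ∫_0^1 3*x dx = 3/2.
Sum: 18/5 − 3/2 − 5 + 3/2 = -7/5.
So RHS = -∫_0^1 v(x) φ(x) dx = 7/5.
LHS − RHS = -14/15 ≠ 0, so the identity fails.
(For a valid weak derivative the identity must hold for EVERY test function, in particular this one. The failure shows v is NOT the weak derivative of u.)
Correct weak derivative would be u'(x) = -6*x**2 - 4*x + 1.


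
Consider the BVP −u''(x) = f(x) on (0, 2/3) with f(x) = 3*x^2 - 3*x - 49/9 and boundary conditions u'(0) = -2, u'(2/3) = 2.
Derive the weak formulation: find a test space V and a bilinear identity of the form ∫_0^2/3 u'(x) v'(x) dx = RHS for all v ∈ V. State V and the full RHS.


V = H^1(0, 2/3) (v unrestricted at boundary; u is determined up to an additive constant); weak form: ∫_0^2/3 u'v' dx = ∫_0^2/3 (3*x^2 - 3*x - 49/9) v dx + 2·v(2/3) + 2·v(0) for all v ∈ V.

Multiply both sides by a test function v and integrate from 0 to 2/3:
  ∫_0^2/3 −u''(x) v(x) dx = ∫_0^2/3 f(x) v(x) dx.
Integrate the LHS by parts once:
  ∫_0^2/3 −u'' v dx = −[u'(x) v(x)]_0^2/3 + ∫_0^2/3 u'(x) v'(x) dx.
Thus ∫_0^2/3 u'(x) v'(x) dx = ∫_0^2/3 f(x) v(x) dx + [u'(x) v(x)]_0^2/3.
Choose V so that boundary terms are either known or forced to vanish.
u has inhomogeneous Neumann u'(0) = -2, u'(2/3) = 2. [u' v]_0^2/3 = (2)·v(2/3) − (-2)·v(0) = 2·v(2/3) + 2·v(0). Take V = H^1(0, 2/3); boundary term becomes part of RHS.
Weak formulation: find u (satisfying any essential BC) such that ∫_0^2/3 u'(x) v'(x) dx = ∫_0^2/3 f v dx + 2·v(2/3) + 2·v(0) for all v ∈ V (Neumann data are natural BCs: they enter the RHS as boundary terms).
Substituting f(x) = 3*x^2 - 3*x - 49/9, the right-hand side is ∫_0^2/3 (3*x^2 - 3*x - 49/9) v dx + 2·v(2/3) + 2·v(0).
Compatibility check (pure Neumann): taking v ≡ 1 ∈ V gives 0 = ∫_0^2/3 f dx + (2) − (-2), i.e. ∫_0^2/3 f dx must equal u'(0) − u'(2/3) = -4. Indeed ∫_0^2/3 (3*x^2 - 3*x - 49/9) dx = -4, so the data are compatible. The solution is then unique only up to an additive constant (fix it e.g. by requiring ∫_0^2/3 u dx = 0).


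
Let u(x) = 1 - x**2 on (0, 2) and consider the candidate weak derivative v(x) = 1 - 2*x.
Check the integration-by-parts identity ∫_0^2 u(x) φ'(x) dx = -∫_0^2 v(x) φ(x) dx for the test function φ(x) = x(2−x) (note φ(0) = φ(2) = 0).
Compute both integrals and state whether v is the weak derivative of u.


LHS = 8/3, RHS = 4/3. No, v is not the weak derivative of u.

u(x) = 1 - x**2, classical derivative u'(x) = -2*x.
φ(x) = x(2−x), so φ'(x) = 2 - 2*x.
Note φ(0) = φ(2) = 0, so the boundary term u·φ vanishes.
LHS = ∫_0^2 u(x) φ'(x) dx = ∫_0^2 (2*x^3 - 2*x^2 - 2*x + 2) dx. Term by term:
  ∫_0^2 2*x^3 dx = 8;  ∫_0^2 -2*x^2 dx = -16/3;  ∫_0^2 -2*x dx = -4;
  ∫_0^2 2 dx = 4.
Sum: 8 − 16/3 − 4 + 4 = 8/3.
So LHS = 8/3.
∫_0^2 v(x) φ(x) dx = ∫_0^2 (2*x^3 - 5*x^2 + 2*x) dx. Term by term:
  ∫_0^2 2*x^3 dx = 8;  ∫_0^2 -5*x^2 dx = -40/3;  ∫_0^2 2*x dx = 4.
Sum: 8 − 40/3 + 4 = -4/3.
So RHS = -∫_0^2 v(x) φ(x) dx = 4/3.
LHS − RHS = 4/3 ≠ 0, so the identity fails.
(For a valid weak derivative the identity must hold for EVERY test function, in particular this one. The failure shows v is NOT the weak derivative of u.)
Correct weak derivative would be u'(x) = -2*x.


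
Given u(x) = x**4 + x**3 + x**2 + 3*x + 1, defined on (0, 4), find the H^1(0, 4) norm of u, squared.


||u||_{H^1}^2 = 38585768/315

The H^1 norm (squared) on an interval (0, L) is
  ||u||_{H^1}^2 = ∫_0^L u(x)^2 dx + ∫_0^L u'(x)^2 dx.
Compute u'(x) = 4*x**3 + 3*x**2 + 2*x + 3.
Then u(x)^2 = x**8 + 2*x**7 + 3*x**6 + 8*x**5 + 9*x**4 + 8*x**3 + 11*x**2 + 6*x + 1 and u'(x)^2 = 16*x**6 + 24*x**5 + 25*x**4 + 36*x**3 + 22*x**2 + 12*x + 9.
Integrate each monomial from 0 to 4 using ∫_0^4 c·x^n dx = c·4^(n+1)/(n+1):
  ∫_0^4 u(x)^2 dx = ∫_0^4 (x^8 + 2*x^7 + 3*x^6 + 8*x^5 + 9*x^4 + 8*x^3 + 11*x^2 + 6*x + 1) dx. Term by term:
    ∫_0^4 x^8 dx = 262144/9;  ∫_0^4 2*x^7 dx = 16384;  ∫_0^4 3*x^6 dx = 49152/7;
    ∫_0^4 8*x^5 dx = 16384/3;  ∫_0^4 9*x^4 dx = 9216/5;  ∫_0^4 8*x^3 dx = 512;
    ∫_0^4 11*x^2 dx = 704/3;  ∫_0^4 6*x dx = 48;  ∫_0^4 1 dx = 4.
  Sum: 262144/9 + 16384 + 49152/7 + 16384/3 + 9216/5 + 512 + 704/3 + 48 + 4 = 19100348/315.
  ∫_0^4 u'(x)^2 dx = ∫_0^4 (16*x^6 + 24*x^5 + 25*x^4 + 36*x^3 + 22*x^2 + 12*x + 9) dx. Term by term:
    ∫_0^4 16*x^6 dx = 262144/7;  ∫_0^4 24*x^5 dx = 16384;  ∫_0^4 25*x^4 dx = 5120;
    ∫_0^4 36*x^3 dx = 2304;  ∫_0^4 22*x^2 dx = 1408/3;  ∫_0^4 12*x dx = 96;
    ∫_0^4 9 dx = 36.
  Sum: 262144/7 + 16384 + 5120 + 2304 + 1408/3 + 96 + 36 = 1299028/21.
Adding: ||u||_{H^1}^2 = 19100348/315 + 1299028/21 = 38585768/315.


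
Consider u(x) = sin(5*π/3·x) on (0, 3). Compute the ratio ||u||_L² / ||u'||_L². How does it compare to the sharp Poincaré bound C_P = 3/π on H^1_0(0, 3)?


||u||_L² / ||u'||_L² = 3/(5*π) < C_P = 3/π.

u(x) = sin(5*π/3·x), so u'(x) = 5*π*cos(5*π*x/3)/3.
Writing u(x) = A·sin(kπx/L) with A = 1 and k = 5, use ∫_0^L sin²(kπx/L) dx = L/2 and ∫_0^L cos²(kπx/L) dx = L/2.
u² = 1·sin²(5*π/3·x) and (u')² = 25*π^2/9·cos²(5*π/3·x), and each of sin², cos² integrates to L/2 = 3/2 over (0, 3).
∫_0^3 u² dx = 3/2, so ||u||_L² = sqrt(6)/2.
∫_0^3 (u')² dx = 25*π^2/6, so ||u'||_L² = 5*sqrt(6)*π/6.
Ratio ||u||_L² / ||u'||_L² = 3/(5*π).
Sharp Poincaré constant on H^1_0(0, 3) is C_P = L/π = 3/π, achieved by sin(π/3·x).
This is the k = 5 harmonic; the ratio L/(kπ) is strictly less than C_P = L/π, consistent with the sharp inequality ||u||_L² ≤ C_P ||u'||_L².


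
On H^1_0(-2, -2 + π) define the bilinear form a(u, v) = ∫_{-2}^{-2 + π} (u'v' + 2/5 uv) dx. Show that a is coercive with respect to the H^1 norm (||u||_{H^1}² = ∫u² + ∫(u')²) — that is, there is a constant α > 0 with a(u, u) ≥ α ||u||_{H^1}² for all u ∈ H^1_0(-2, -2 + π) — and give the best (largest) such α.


α = 7/10

Coercivity of a(·,·) on H^1_0(-2, -2 + π) means a(u, u) ≥ α ||u||_{H^1}² for every u ∈ H^1_0.
The interval has length L = π, and Poincaré/coercivity depend only on L. Here a(u, u) = ∫(u')² + (2/5)·∫u².
Here 0 < c = 2/5 < 1. The condition a(u,u) ≥ α||u||_{H^1}² reads (1−α)∫(u')² ≥ (α−c)∫u². Any admissible α is ≤ 1 (rapidly oscillating u have ∫u²/∫(u')² → 0), and α = 1 would force 0 ≥ (1−c)∫u², impossible since c < 1; so 1−α > 0. By the sharp Poincaré inequality on H^1_0 of an interval of length L, ∫(u')² ≥ (π/L)²∫u² with equality for the first sine mode sin(π(x−x₀)/L) (x₀ the left endpoint), so the inequality holds for all u iff (1−α)(π/L)² ≥ α − c, i.e. α ≤ ((π/L)² + c)/((π/L)² + 1) = (1 + c(L/π)²)/(1 + (L/π)²). With (π/L)² = 1 and c = 2/5, the largest admissible constant is α = ((π/L)² + c)/((π/L)² + 1).
Simplifying, α = 7/10.


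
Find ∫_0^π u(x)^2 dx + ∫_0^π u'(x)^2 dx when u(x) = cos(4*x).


||u||_{H^1(0,π)}^2 = 17*π/2

u'(x) = -4*sin(4*x).
Expand u² and (u')² and integrate term by term on (0, π), using: for integers n ≥ 1, ∫_0^π sin²(nx) dx = ∫_0^π cos²(nx) dx = π/2; for n ≠ n', ∫_0^π sin(nx)sin(n'x) dx = ∫_0^π cos(nx)cos(n'x) dx = 0; and by product-to-sum, ∫_0^π sin(nx)cos(n'x) dx = ½∫_0^π [sin((n+n')x) + sin((n−n')x)] dx, which is 0 when n+n' is even and 2n/(n²−n'²) when n+n' is odd (it need not vanish on (0, π)).
  u² squared terms: (1)²·∫cos(4x)² dx = 1·π/2 = π/2.
  So ∫_0^π u² dx = π/2.
  (u')² squared terms: (-4)²·∫sin(4x)² dx = 16·π/2 = 8*π.
  So ∫_0^π (u')² dx = 8*π.
||u||_{H^1}^2 = (π/2) + (8*π) = 17*π/2.


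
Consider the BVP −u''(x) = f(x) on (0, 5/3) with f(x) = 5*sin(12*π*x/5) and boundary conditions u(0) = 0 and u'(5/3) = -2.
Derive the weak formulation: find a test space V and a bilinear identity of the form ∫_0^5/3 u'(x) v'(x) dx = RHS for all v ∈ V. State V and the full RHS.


V = {v ∈ H^1(0, 5/3) : v(0) = 0} (test functions vanish at x = 0 where u is specified); weak form: ∫_0^5/3 u'v' dx = ∫_0^5/3 (5*sin(12*π*x/5)) v dx − 2·v(5/3) for all v ∈ V.

Multiply both sides by a test function v and integrate from 0 to 5/3:
  ∫_0^5/3 −u''(x) v(x) dx = ∫_0^5/3 f(x) v(x) dx.
Integrate the LHS by parts once:
  ∫_0^5/3 −u'' v dx = −[u'(x) v(x)]_0^5/3 + ∫_0^5/3 u'(x) v'(x) dx.
Thus ∫_0^5/3 u'(x) v'(x) dx = ∫_0^5/3 f(x) v(x) dx + [u'(x) v(x)]_0^5/3.
Choose V so that boundary terms are either known or forced to vanish.
Mixed BC: u(0) = 0 (Dirichlet) and u'(5/3) = -2 (Neumann). Define V = {v ∈ H^1(0, 5/3) : v(0) = 0}. Then [u' v]_0^5/3 = u'(5/3)·v(5/3) − u'(0)·0 = − 2·v(5/3).
Weak formulation: find u (satisfying any essential BC) such that ∫_0^5/3 u'(x) v'(x) dx = ∫_0^5/3 f v dx − 2·v(5/3) for all v ∈ V (Dirichlet at 0 absorbed into V; Neumann datum at x = 5/3 contributes the boundary term).
Substituting f(x) = 5*sin(12*π*x/5), the right-hand side is ∫_0^5/3 (5*sin(12*π*x/5)) v dx − 2·v(5/3).


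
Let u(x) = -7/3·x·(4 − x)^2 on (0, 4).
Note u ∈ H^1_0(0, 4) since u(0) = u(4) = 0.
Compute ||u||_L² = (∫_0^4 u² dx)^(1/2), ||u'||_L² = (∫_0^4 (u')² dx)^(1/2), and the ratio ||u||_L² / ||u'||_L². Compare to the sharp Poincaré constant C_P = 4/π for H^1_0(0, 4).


||u||_L² / ||u'||_L² = 2*sqrt(14)/7 < C_P = 4/π.

u(x) = -7/3·x·(4 − x)^2, so u'(x) = -7*x^2 + 112*x/3 - 112/3.
u(x) = -7/3·x·(4 − x)^2 vanishes at x = 0 and x = 4, so u ∈ H^1_0(0, 4). Differentiate via the product rule and integrate the resulting polynomials term by term.
  ∫_0^4 u² dx = ∫_0^4 (49*x^6/9 - 784*x^5/9 + 1568*x^4/3 - 12544*x^3/9 + 12544*x^2/9) dx. Term by term:
    ∫_0^4 49*x^6/9 dx = 114688/9;  ∫_0^4 -784*x^5/9 dx = -1605632/27;  ∫_0^4 1568*x^4/3 dx = 1605632/15;
    ∫_0^4 -12544*x^3/9 dx = -802816/9;  ∫_0^4 12544*x^2/9 dx = 802816/27.
  Sum: 114688/9 − 1605632/27 + 1605632/15 − 802816/9 + 802816/27 = 114688/135.
  ∫_0^4 (u')² dx = ∫_0^4 (49*x^4 - 1568*x^3/3 + 17248*x^2/9 - 25088*x/9 + 12544/9) dx. Term by term:
    ∫_0^4 49*x^4 dx = 50176/5;  ∫_0^4 -1568*x^3/3 dx = -100352/3;  ∫_0^4 17248*x^2/9 dx = 1103872/27;
    ∫_0^4 -25088*x/9 dx = -200704/9;  ∫_0^4 12544/9 dx = 50176/9.
  Sum: 50176/5 − 100352/3 + 1103872/27 − 200704/9 + 50176/9 = 100352/135.
∫_0^4 u² dx = 114688/135, so ||u||_L² = 128*sqrt(105)/45.
∫_0^4 (u')² dx = 100352/135, so ||u'||_L² = 224*sqrt(30)/45.
Ratio ||u||_L² / ||u'||_L² = 2*sqrt(14)/7.
Sharp Poincaré constant on H^1_0(0, 4) is C_P = L/π = 4/π, achieved by sin(π/4·x).
A polynomial bump cannot attain the sharp Poincaré constant (only the first sine eigenfunction does), so the ratio is strictly less than C_P, consistent with ||u||_L² ≤ C_P ||u'||_L².


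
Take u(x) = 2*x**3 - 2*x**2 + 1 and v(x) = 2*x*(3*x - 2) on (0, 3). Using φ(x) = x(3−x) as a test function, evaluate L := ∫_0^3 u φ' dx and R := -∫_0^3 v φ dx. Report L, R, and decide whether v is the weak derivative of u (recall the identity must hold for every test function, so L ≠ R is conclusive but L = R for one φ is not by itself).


LHS = -459/10, RHS = -459/10. Yes, v = u' weakly.

u(x) = 2*x**3 - 2*x**2 + 1, classical derivative u'(x) = 6*x**2 - 4*x.
φ(x) = x(3−x), so φ'(x) = 3 - 2*x.
Note φ(0) = φ(3) = 0, so the boundary term u·φ vanishes.
LHS = ∫_0^3 u(x) φ'(x) dx = ∫_0^3 (-4*x^4 + 10*x^3 - 6*x^2 - 2*x + 3) dx. Term by term:
  ∫_0^3 -4*x^4 dx = -972/5;  ∫_0^3 10*x^3 dx = 405/2;  ∫_0^3 -6*x^2 dx = -54;
  ∫_0^3 -2*x dx = -9;  ∫_0^3 3 dx = 9.
Sum: -972/5 + 405/2 − 54 − 9 + 9 = -459/10.
So LHS = -459/10.
∫_0^3 v(x) φ(x) dx = ∫_0^3 (-6*x^4 + 22*x^3 - 12*x^2) dx. Term by term:
  ∫_0^3 -6*x^4 dx = -1458/5;  ∫_0^3 22*x^3 dx = 891/2;  ∫_0^3 -12*x^2 dx = -108.
Sum: -1458/5 + 891/2 − 108 = 459/10.
So RHS = -∫_0^3 v(x) φ(x) dx = -459/10.
LHS = RHS, so the identity holds for this test φ.
Moreover u is smooth here and v(x) = u'(x) = 6*x**2 - 4*x pointwise, so the identity holds for every test function. Hence v is the weak derivative of u.
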